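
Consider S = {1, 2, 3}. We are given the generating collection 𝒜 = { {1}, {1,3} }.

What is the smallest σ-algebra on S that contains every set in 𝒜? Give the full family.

σ(𝒜) = { {}, {1}, {2}, {3}, {1,2}, {1,3}, {2,3}, S }

Working:
Take S₀ = 𝒜 ∪ {∅, S} = { {}, {1}, {1,3}, S }.
Round 1 (2 new):
  {2}  = {1,3}ᶜ
  {2,3}  = {1}ᶜ
  [6 total]
Round 2 adds 1:
  {1,2}  = {2} ∪ {1}
  [7 total]
Round 3. New:
  {3}  = {1,2}ᶜ
  [8 total]
Round 4: closed — nothing new.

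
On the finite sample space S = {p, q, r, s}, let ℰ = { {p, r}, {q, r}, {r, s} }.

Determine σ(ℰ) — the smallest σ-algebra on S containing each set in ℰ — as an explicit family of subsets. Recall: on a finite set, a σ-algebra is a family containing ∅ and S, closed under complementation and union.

Begin from { ∅, {p, r}, {q, r}, {r, s}, S } (that is, ℰ plus ∅ and S).
Pass 1: 6 new —
  {p, q}  = {r, s}ᶜ
  {p, s}  = {q, r}ᶜ
  {q, s}  = {p, r}ᶜ
  {p, q, r}  = {q, r} ∪ {p, r}
  {p, r, s}  = {r, s} ∪ {p, r}
  {q, r, s}  = {r, s} ∪ {q, r}
  |family| = 11
Pass 2 (4 new):
  {p}  = {q, r, s}ᶜ
  {q}  = {p, r, s}ᶜ
  {s}  = {p, q, r}ᶜ
  {p, q, s}  = {p, q} ∪ {p, s}
  |family| = 15
Pass 3: +1 →
  {r}  = {p, q, s}ᶜ
  |family| = 16
Pass 4: already closed under ᶜ and ∪.

σ(ℰ) = { ∅, {p}, {q}, {r}, {s}, {p, q}, {p, r}, {p, s}, {q, r}, {q, s}, {r, s}, {p, q, r}, {p, q, s}, {p, r, s}, {q, r, s}, S }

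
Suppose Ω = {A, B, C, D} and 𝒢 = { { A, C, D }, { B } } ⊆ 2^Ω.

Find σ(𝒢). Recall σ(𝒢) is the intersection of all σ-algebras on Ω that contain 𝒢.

Initial family (4 sets): { {}, { B }, { A, C, D }, Ω }.
Step 1: no new sets; the family is a σ-algebra.

Hence σ(𝒢) has 4 members: { {}, { B }, { A, C, D }, Ω }.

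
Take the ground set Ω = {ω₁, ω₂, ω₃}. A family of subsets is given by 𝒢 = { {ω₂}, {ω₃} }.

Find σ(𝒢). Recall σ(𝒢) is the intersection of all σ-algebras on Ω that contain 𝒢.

Seed the family with 𝒢 together with ∅ and Ω: { {}, {ω₂}, {ω₃}, Ω }.
Round 1: 3 new —
  {ω₁,ω₂}  = complement {ω₃}
  {ω₁,ω₃}  = complement {ω₂}
  {ω₂,ω₃}  = {ω₃} ∪ {ω₂}
  — 7 sets.
Round 2 adds 1:
  {ω₁}  = complement {ω₂,ω₃}
  — 8 sets.
After Round 3 the family is unchanged; done.

σ(𝒢) = { {}, {ω₁}, {ω₂}, {ω₃}, {ω₁,ω₂}, {ω₁,ω₃}, {ω₂,ω₃}, Ω }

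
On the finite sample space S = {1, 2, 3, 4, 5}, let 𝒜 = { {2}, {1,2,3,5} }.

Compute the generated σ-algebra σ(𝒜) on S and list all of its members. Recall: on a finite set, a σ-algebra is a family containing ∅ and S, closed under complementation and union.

σ(𝒜) (8 sets): { {}, {2}, {4}, {2,4}, {1,3,5}, {1,2,3,5}, {1,3,4,5}, S }

Working:
Start: 𝒜 ∪ {∅, S} = { {}, {2}, {1,2,3,5}, S }.
Step 1. New:
  {4}  = complement {1,2,3,5}
  {1,3,4,5}  = complement {2}
  — 6 sets.
Step 2: +1 →
  {2,4}  = {4} ∪ {2}
  — 7 sets.
Step 3: +1 →
  {1,3,5}  = complement {2,4}
  — 8 sets.
Step 4: closed — nothing new.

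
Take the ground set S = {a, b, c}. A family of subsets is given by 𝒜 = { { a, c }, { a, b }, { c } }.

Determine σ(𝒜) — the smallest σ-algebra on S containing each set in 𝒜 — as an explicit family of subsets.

Start: 𝒜 ∪ {∅, S} = { {}, { c }, { a, b }, { a, c }, S }.
Iteration 1 adds 1:
  { b }  = S∖{ a, c }
Iteration 2 (1 new):
  { b, c }  = { c } ∪ { b }
Iteration 3. New:
  { a }  = S∖{ b, c }
After Iteration 4 the family is unchanged; done.

|σ(𝒜)| = 8.  σ(𝒜) = { {}, { a }, { b }, { c }, { a, b }, { a, c }, { b, c }, S }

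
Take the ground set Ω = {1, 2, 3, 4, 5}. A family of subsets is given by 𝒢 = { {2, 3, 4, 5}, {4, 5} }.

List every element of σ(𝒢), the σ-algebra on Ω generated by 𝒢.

σ(𝒢) (8 sets): { {}, {1}, {2, 3}, {4, 5}, {1, 2, 3}, {1, 4, 5}, {2, 3, 4, 5}, Ω }

Working:
Take S₀ = 𝒢 ∪ {∅, Ω} = { {}, {4, 5}, {2, 3, 4, 5}, Ω }.
Pass 1: 2 new —
  {1}  = complement {2, 3, 4, 5}
  {1, 2, 3}  = complement {4, 5}
  [6 total]
Pass 2. New:
  {1, 4, 5}  = {4, 5} ∪ {1}
  [7 total]
Pass 3 adds 1:
  {2, 3}  = complement {1, 4, 5}
  [8 total]
After Pass 4 the family is unchanged; done.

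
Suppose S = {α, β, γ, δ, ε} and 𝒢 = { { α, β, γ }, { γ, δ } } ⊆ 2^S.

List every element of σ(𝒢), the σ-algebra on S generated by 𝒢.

σ(𝒢) = { {}, { γ }, { δ }, { ε }, { α, β }, { γ, δ }, { γ, ε }, { δ, ε }, { α, β, γ }, { α, β, δ }, { α, β, ε }, { γ, δ, ε }, { α, β, γ, δ }, { α, β, γ, ε }, { α, β, δ, ε }, S }

Working:
Begin from { {}, { γ, δ }, { α, β, γ }, S } (that is, 𝒢 plus ∅ and S).
Iteration 1: 3 new —
  { δ, ε }  = { α, β, γ }ᶜ
  { α, β, ε }  = { γ, δ }ᶜ
  { α, β, γ, δ }  = { α, β, γ } ∪ { γ, δ }
  (now 7)
Iteration 2 adds 4:
  { ε }  = { α, β, γ, δ }ᶜ
  { γ, δ, ε }  = { δ, ε } ∪ { γ, δ }
  { α, β, γ, ε }  = { α, β, ε } ∪ { α, β, γ }
  { α, β, δ, ε }  = { δ, ε } ∪ { α, β, ε }
  (now 11)
Iteration 3: +3 →
  { γ }  = { α, β, δ, ε }ᶜ
  { δ }  = { α, β, γ, ε }ᶜ
  { α, β }  = { γ, δ, ε }ᶜ
  (now 14)
Iteration 4. New:
  { γ, ε }  = { γ } ∪ { ε }
  { α, β, δ }  = { α, β } ∪ { δ }
  (now 16)
Iteration 5 adds nothing — fixpoint reached.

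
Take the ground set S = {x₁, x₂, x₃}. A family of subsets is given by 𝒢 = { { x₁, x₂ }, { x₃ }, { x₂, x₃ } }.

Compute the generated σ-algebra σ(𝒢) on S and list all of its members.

Answer: σ(𝒢) = { {}, { x₁ }, { x₂ }, { x₃ }, { x₁, x₂ }, { x₁, x₃ }, { x₂, x₃ }, S }

Working:
Take S₀ = 𝒢 ∪ {∅, S} = { {}, { x₃ }, { x₁, x₂ }, { x₂, x₃ }, S }.
Round 1: 1 new —
  { x₁ }  = complement { x₂, x₃ }
Round 2: 1 new —
  { x₁, x₃ }  = { x₃ } ∪ { x₁ }
Round 3: +1 →
  { x₂ }  = complement { x₁, x₃ }
Round 4: no new sets; the family is a σ-algebra.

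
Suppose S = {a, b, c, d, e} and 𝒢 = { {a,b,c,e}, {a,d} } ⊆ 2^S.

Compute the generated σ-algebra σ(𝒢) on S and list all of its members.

|σ(𝒢)| = 8.  σ(𝒢) = { ∅, {a}, {d}, {a,d}, {b,c,e}, {a,b,c,e}, {b,c,d,e}, S }

Derivation:
Initial family (4 sets): { ∅, {a,d}, {a,b,c,e}, S }.
Round 1: 2 new —
  {d}  = {a,b,c,e}ᶜ
  {b,c,e}  = {a,d}ᶜ
  — 6 sets.
Round 2. New:
  {b,c,d,e}  = {b,c,e} ∪ {d}
  — 7 sets.
Round 3. New:
  {a}  = {b,c,d,e}ᶜ
  — 8 sets.
Round 4: stable.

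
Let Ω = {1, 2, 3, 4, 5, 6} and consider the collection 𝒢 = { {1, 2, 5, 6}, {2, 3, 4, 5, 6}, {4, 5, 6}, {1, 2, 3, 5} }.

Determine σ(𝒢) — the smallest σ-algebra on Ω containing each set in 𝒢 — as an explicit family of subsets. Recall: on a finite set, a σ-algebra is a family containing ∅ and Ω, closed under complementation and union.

σ(𝒢) = { {}, {1}, {2}, {3}, {4}, {5}, {6}, {1, 2}, {1, 3}, {1, 4}, {1, 5}, {1, 6}, {2, 3}, {2, 4}, {2, 5}, {2, 6}, {3, 4}, {3, 5}, {3, 6}, {4, 5}, {4, 6}, {5, 6}, {1, 2, 3}, {1, 2, 4}, {1, 2, 5}, {1, 2, 6}, {1, 3, 4}, {1, 3, 5}, {1, 3, 6}, {1, 4, 5}, {1, 4, 6}, {1, 5, 6}, {2, 3, 4}, {2, 3, 5}, {2, 3, 6}, {2, 4, 5}, {2, 4, 6}, {2, 5, 6}, {3, 4, 5}, {3, 4, 6}, {3, 5, 6}, {4, 5, 6}, {1, 2, 3, 4}, {1, 2, 3, 5}, {1, 2, 3, 6}, {1, 2, 4, 5}, {1, 2, 4, 6}, {1, 2, 5, 6}, {1, 3, 4, 5}, {1, 3, 4, 6}, {1, 3, 5, 6}, {1, 4, 5, 6}, {2, 3, 4, 5}, {2, 3, 4, 6}, {2, 3, 5, 6}, {2, 4, 5, 6}, {3, 4, 5, 6}, {1, 2, 3, 4, 5}, {1, 2, 3, 4, 6}, {1, 2, 3, 5, 6}, {1, 2, 4, 5, 6}, {1, 3, 4, 5, 6}, {2, 3, 4, 5, 6}, Ω }

Trace:
Initial family (6 sets): { {}, {4, 5, 6}, {1, 2, 3, 5}, {1, 2, 5, 6}, {2, 3, 4, 5, 6}, Ω }.
Round 1 (6 new):
  {1}  = ᶜ of {2, 3, 4, 5, 6}
  {3, 4}  = ᶜ of {1, 2, 5, 6}
  {4, 6}  = ᶜ of {1, 2, 3, 5}
  {1, 2, 3}  = ᶜ of {4, 5, 6}
  {1, 2, 3, 5, 6}  = {1, 2, 3, 5} ∪ {1, 2, 5, 6}
  {1, 2, 4, 5, 6}  = {4, 5, 6} ∪ {1, 2, 5, 6}
  |family| = 12
Round 2: 10 new —
  {3}  = ᶜ of {1, 2, 4, 5, 6}
  {4}  = ᶜ of {1, 2, 3, 5, 6}
  {1, 3, 4}  = {3, 4} ∪ {1}
  {1, 4, 6}  = {4, 6} ∪ {1}
  {3, 4, 6}  = {3, 4} ∪ {4, 6}
  {1, 2, 3, 4}  = {3, 4} ∪ {1, 2, 3}
  {1, 4, 5, 6}  = {4, 5, 6} ∪ {1}
  {3, 4, 5, 6}  = {3, 4} ∪ {4, 5, 6}
  {1, 2, 3, 4, 5}  = {3, 4} ∪ {1, 2, 3, 5}
  {1, 2, 3, 4, 6}  = {1, 2, 3} ∪ {4, 6}
  |family| = 22
Round 3: +12 →
  {5}  = ᶜ of {1, 2, 3, 4, 6}
  {6}  = ᶜ of {1, 2, 3, 4, 5}
  {1, 2}  = ᶜ of {3, 4, 5, 6}
  {1, 3}  = {3} ∪ {1}
  {1, 4}  = {4} ∪ {1}
  {2, 3}  = ᶜ of {1, 4, 5, 6}
  {5, 6}  = ᶜ of {1, 2, 3, 4}
  {1, 2, 5}  = ᶜ of {3, 4, 6}
  {2, 3, 5}  = ᶜ of {1, 4, 6}
  {2, 5, 6}  = ᶜ of {1, 3, 4}
  {1, 3, 4, 6}  = {3, 4} ∪ {1, 4, 6}
  {1, 3, 4, 5, 6}  = {3, 4} ∪ {1, 4, 5, 6}
  |family| = 34
Round 4 (26 new):
  {2}  = ᶜ of {1, 3, 4, 5, 6}
  {1, 5}  = {1} ∪ {5}
  {1, 6}  = {1} ∪ {6}
  {2, 5}  = ᶜ of {1, 3, 4, 6}
  {3, 5}  = {5} ∪ {3}
  {3, 6}  = {6} ∪ {3}
  {4, 5}  = {5} ∪ {4}
  {1, 2, 4}  = {1, 2} ∪ {1, 4}
  {1, 2, 6}  = {1, 2} ∪ {6}
  {1, 3, 5}  = {5} ∪ {1, 3}
  {1, 3, 6}  = {6} ∪ {1, 3}
  {1, 4, 5}  = {5} ∪ {1, 4}
  {1, 5, 6}  = {5, 6} ∪ {1}
  {2, 3, 4}  = {3, 4} ∪ {2, 3}
  {2, 3, 6}  = {6} ∪ {2, 3}
  {3, 4, 5}  = {3, 4} ∪ {5}
  {3, 5, 6}  = {5, 6} ∪ {3}
  {1, 2, 3, 6}  = {1, 2, 3} ∪ {6}
  {1, 2, 4, 5}  = {1, 2, 5} ∪ {1, 4}
  {1, 2, 4, 6}  = {1, 2} ∪ {1, 4, 6}
  {1, 3, 4, 5}  = {5} ∪ {1, 3, 4}
  {1, 3, 5, 6}  = {5, 6} ∪ {1, 3}
  {2, 3, 4, 5}  = {3, 4} ∪ {2, 3, 5}
  {2, 3, 4, 6}  = {2, 3} ∪ {3, 4, 6}
  {2, 3, 5, 6}  = ᶜ of {1, 4}
  {2, 4, 5, 6}  = ᶜ of {1, 3}
  |family| = 60
Round 5 adds 4:
  {2, 4}  = ᶜ of {1, 3, 5, 6}
  {2, 6}  = ᶜ of {1, 3, 4, 5}
  {2, 4, 5}  = ᶜ of {1, 3, 6}
  {2, 4, 6}  = ᶜ of {1, 3, 5}
  |family| = 64
Round 6: stable.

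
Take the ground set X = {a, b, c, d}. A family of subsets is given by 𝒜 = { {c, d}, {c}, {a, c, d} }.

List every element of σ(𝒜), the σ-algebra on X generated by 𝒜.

|σ(𝒜)| = 16.  σ(𝒜) = { {}, {a}, {b}, {c}, {d}, {a, b}, {a, c}, {a, d}, {b, c}, {b, d}, {c, d}, {a, b, c}, {a, b, d}, {a, c, d}, {b, c, d}, X }

Working:
Start: 𝒜 ∪ {∅, X} = { {}, {c}, {c, d}, {a, c, d}, X }.
Iteration 1: 3 new —
  {b}  = X∖{a, c, d}
  {a, b}  = X∖{c, d}
  {a, b, d}  = X∖{c}
  — 8 sets.
Iteration 2: +3 →
  {b, c}  = {c} ∪ {b}
  {a, b, c}  = {c} ∪ {a, b}
  {b, c, d}  = {b} ∪ {c, d}
  — 11 sets.
Iteration 3: 3 new —
  {a}  = X∖{b, c, d}
  {d}  = X∖{a, b, c}
  {a, d}  = X∖{b, c}
  — 14 sets.
Iteration 4 adds 2:
  {a, c}  = {c} ∪ {a}
  {b, d}  = {d} ∪ {b}
  — 16 sets.
Iteration 5: already closed under ᶜ and ∪.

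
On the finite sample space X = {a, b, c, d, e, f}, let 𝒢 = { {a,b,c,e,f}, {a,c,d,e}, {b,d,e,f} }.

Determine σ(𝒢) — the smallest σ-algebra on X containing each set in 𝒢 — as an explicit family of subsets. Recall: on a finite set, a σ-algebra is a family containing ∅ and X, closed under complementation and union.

Initial family (5 sets): { {}, {a,c,d,e}, {b,d,e,f}, {a,b,c,e,f}, X }.
Pass 1 (3 new):
  {d}  = complement {a,b,c,e,f}
  {a,c}  = complement {b,d,e,f}
  {b,f}  = complement {a,c,d,e}
Pass 2: +3 →
  {a,c,d}  = {d} ∪ {a,c}
  {b,d,f}  = {d} ∪ {b,f}
  {a,b,c,f}  = {b,f} ∪ {a,c}
Pass 3: 4 new —
  {d,e}  = complement {a,b,c,f}
  {a,c,e}  = complement {b,d,f}
  {b,e,f}  = complement {a,c,d}
  {a,b,c,d,f}  = {b,d,f} ∪ {a,c,d}
Pass 4 (1 new):
  {e}  = complement {a,b,c,d,f}
Pass 5: no new sets; the family is a σ-algebra.

Hence σ(𝒢) has 16 members: { {}, {d}, {e}, {a,c}, {b,f}, {d,e}, {a,c,d}, {a,c,e}, {b,d,f}, {b,e,f}, {a,b,c,f}, {a,c,d,e}, {b,d,e,f}, {a,b,c,d,f}, {a,b,c,e,f}, X }.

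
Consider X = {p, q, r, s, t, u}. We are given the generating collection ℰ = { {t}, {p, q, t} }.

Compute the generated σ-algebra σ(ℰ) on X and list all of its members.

Initial family (4 sets): { {}, {t}, {p, q, t}, X }.
Iteration 1: +2 →
  {r, s, u}  = X∖{p, q, t}
  {p, q, r, s, u}  = X∖{t}
  [6 total]
Iteration 2 adds 1:
  {r, s, t, u}  = {r, s, u} ∪ {t}
  [7 total]
Iteration 3 (1 new):
  {p, q}  = X∖{r, s, t, u}
  [8 total]
Iteration 4: closed — nothing new.

Hence σ(ℰ) has 8 members: { {}, {t}, {p, q}, {p, q, t}, {r, s, u}, {r, s, t, u}, {p, q, r, s, u}, X }.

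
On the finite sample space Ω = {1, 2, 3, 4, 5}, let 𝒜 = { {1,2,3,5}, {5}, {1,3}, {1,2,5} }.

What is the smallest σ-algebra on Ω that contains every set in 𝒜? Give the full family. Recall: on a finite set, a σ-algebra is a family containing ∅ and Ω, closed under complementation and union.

Start: 𝒜 ∪ {∅, Ω} = { ∅, {5}, {1,3}, {1,2,5}, {1,2,3,5}, Ω }.
Round 1. New:
  {4}  = Ω∖{1,2,3,5}
  {3,4}  = Ω∖{1,2,5}
  {1,3,5}  = {1,3} ∪ {5}
  {2,4,5}  = Ω∖{1,3}
  {1,2,3,4}  = Ω∖{5}
  |family| = 11
Round 2: +7 →
  {2,4}  = Ω∖{1,3,5}
  {4,5}  = {5} ∪ {4}
  {1,3,4}  = {3,4} ∪ {1,3}
  {3,4,5}  = {3,4} ∪ {5}
  {1,2,4,5}  = {1,2,5} ∪ {4}
  {1,3,4,5}  = {3,4} ∪ {1,3,5}
  {2,3,4,5}  = {3,4} ∪ {2,4,5}
  |family| = 18
Round 3: 7 new —
  {1}  = Ω∖{2,3,4,5}
  {2}  = Ω∖{1,3,4,5}
  {3}  = Ω∖{1,2,4,5}
  {1,2}  = Ω∖{3,4,5}
  {2,5}  = Ω∖{1,3,4}
  {1,2,3}  = Ω∖{4,5}
  {2,3,4}  = {3,4} ∪ {2,4}
  |family| = 25
Round 4: +7 →
  {1,4}  = {4} ∪ {1}
  {1,5}  = Ω∖{2,3,4}
  {2,3}  = {2} ∪ {3}
  {3,5}  = {5} ∪ {3}
  {1,2,4}  = {1,2} ∪ {4}
  {1,4,5}  = {4,5} ∪ {1}
  {2,3,5}  = {2,5} ∪ {3}
  |family| = 32
Round 5: stable.

Therefore σ(𝒜) = { ∅, {1}, {2}, {3}, {4}, {5}, {1,2}, {1,3}, {1,4}, {1,5}, {2,3}, {2,4}, {2,5}, {3,4}, {3,5}, {4,5}, {1,2,3}, {1,2,4}, {1,2,5}, {1,3,4}, {1,3,5}, {1,4,5}, {2,3,4}, {2,3,5}, {2,4,5}, {3,4,5}, {1,2,3,4}, {1,2,3,5}, {1,2,4,5}, {1,3,4,5}, {2,3,4,5}, Ω } (|σ(𝒜)| = 32).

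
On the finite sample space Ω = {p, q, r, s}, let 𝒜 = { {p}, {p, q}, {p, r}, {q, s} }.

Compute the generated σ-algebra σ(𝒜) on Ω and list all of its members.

Answer: σ(𝒜) = { {}, {p}, {q}, {r}, {s}, {p, q}, {p, r}, {p, s}, {q, r}, {q, s}, {r, s}, {p, q, r}, {p, q, s}, {p, r, s}, {q, r, s}, Ω }

Trace:
Initial family (6 sets): { {}, {p}, {p, q}, {p, r}, {q, s}, Ω }.
Iteration 1 (4 new):
  {r, s}  = complement {p, q}
  {p, q, r}  = {p, q} ∪ {p, r}
  {p, q, s}  = {p, q} ∪ {q, s}
  {q, r, s}  = complement {p}
  (now 10)
Iteration 2 adds 3:
  {r}  = complement {p, q, s}
  {s}  = complement {p, q, r}
  {p, r, s}  = {r, s} ∪ {p, r}
  (now 13)
Iteration 3 (2 new):
  {q}  = complement {p, r, s}
  {p, s}  = {s} ∪ {p}
  (now 15)
Iteration 4 (1 new):
  {q, r}  = complement {p, s}
  (now 16)
After Iteration 5 the family is unchanged; done.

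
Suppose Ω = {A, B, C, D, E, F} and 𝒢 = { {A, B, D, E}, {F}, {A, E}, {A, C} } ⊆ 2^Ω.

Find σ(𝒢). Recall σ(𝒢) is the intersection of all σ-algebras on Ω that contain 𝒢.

Answer: σ(𝒢) = { ∅, {A}, {C}, {E}, {F}, {A, C}, {A, E}, {A, F}, {B, D}, {C, E}, {C, F}, {E, F}, {A, B, D}, {A, C, E}, {A, C, F}, {A, E, F}, {B, C, D}, {B, D, E}, {B, D, F}, {C, E, F}, {A, B, C, D}, {A, B, D, E}, {A, B, D, F}, {A, C, E, F}, {B, C, D, E}, {B, C, D, F}, {B, D, E, F}, {A, B, C, D, E}, {A, B, C, D, F}, {A, B, D, E, F}, {B, C, D, E, F}, Ω }

Derivation:
Seed the family with 𝒢 together with ∅ and Ω: { ∅, {F}, {A, C}, {A, E}, {A, B, D, E}, Ω }.
Step 1: 8 new —
  {C, F}  = {A, B, D, E}ᶜ
  {A, C, E}  = {A, C} ∪ {A, E}
  {A, C, F}  = {A, C} ∪ {F}
  {A, E, F}  = {A, E} ∪ {F}
  {B, C, D, F}  = {A, E}ᶜ
  {B, D, E, F}  = {A, C}ᶜ
  {A, B, C, D, E}  = {F}ᶜ
  {A, B, D, E, F}  = {A, B, D, E} ∪ {F}
  |family| = 14
Step 2: 7 new —
  {C}  = {A, B, D, E, F}ᶜ
  {B, C, D}  = {A, E, F}ᶜ
  {B, D, E}  = {A, C, F}ᶜ
  {B, D, F}  = {A, C, E}ᶜ
  {A, C, E, F}  = {A, C, F} ∪ {A, C, E}
  {A, B, C, D, F}  = {A, C, F} ∪ {B, C, D, F}
  {B, C, D, E, F}  = {B, D, E, F} ∪ {B, C, D, F}
  |family| = 21
Step 3 (5 new):
  {A}  = {B, C, D, E, F}ᶜ
  {E}  = {A, B, C, D, F}ᶜ
  {B, D}  = {A, C, E, F}ᶜ
  {A, B, C, D}  = {A, C} ∪ {B, C, D}
  {B, C, D, E}  = {B, C, D} ∪ {B, D, E}
  |family| = 26
Step 4: 6 new —
  {A, F}  = {B, C, D, E}ᶜ
  {C, E}  = {E} ∪ {C}
  {E, F}  = {A, B, C, D}ᶜ
  {A, B, D}  = {B, D} ∪ {A}
  {C, E, F}  = {E} ∪ {C, F}
  {A, B, D, F}  = {B, D, F} ∪ {A}
  |family| = 32
Step 5 adds nothing — fixpoint reached.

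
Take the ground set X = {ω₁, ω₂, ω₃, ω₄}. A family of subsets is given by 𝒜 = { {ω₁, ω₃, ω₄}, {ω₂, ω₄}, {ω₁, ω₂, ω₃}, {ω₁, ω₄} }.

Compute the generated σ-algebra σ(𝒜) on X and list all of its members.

Begin from { ∅, {ω₁, ω₄}, {ω₂, ω₄}, {ω₁, ω₂, ω₃}, {ω₁, ω₃, ω₄}, X } (that is, 𝒜 plus ∅ and X).
Round 1. New:
  {ω₂}  = {ω₁, ω₃, ω₄}ᶜ
  {ω₄}  = {ω₁, ω₂, ω₃}ᶜ
  {ω₁, ω₃}  = {ω₂, ω₄}ᶜ
  {ω₂, ω₃}  = {ω₁, ω₄}ᶜ
  {ω₁, ω₂, ω₄}  = {ω₁, ω₄} ∪ {ω₂, ω₄}
  |family| = 11
Round 2 adds 2:
  {ω₃}  = {ω₁, ω₂, ω₄}ᶜ
  {ω₂, ω₃, ω₄}  = {ω₂, ω₃} ∪ {ω₄}
  |family| = 13
Round 3 adds 2:
  {ω₁}  = {ω₂, ω₃, ω₄}ᶜ
  {ω₃, ω₄}  = {ω₃} ∪ {ω₄}
  |family| = 15
Round 4: +1 →
  {ω₁, ω₂}  = {ω₃, ω₄}ᶜ
  |family| = 16
Round 5: closed — nothing new.

σ(𝒜) = { ∅, {ω₁}, {ω₂}, {ω₃}, {ω₄}, {ω₁, ω₂}, {ω₁, ω₃}, {ω₁, ω₄}, {ω₂, ω₃}, {ω₂, ω₄}, {ω₃, ω₄}, {ω₁, ω₂, ω₃}, {ω₁, ω₂, ω₄}, {ω₁, ω₃, ω₄}, {ω₂, ω₃, ω₄}, X }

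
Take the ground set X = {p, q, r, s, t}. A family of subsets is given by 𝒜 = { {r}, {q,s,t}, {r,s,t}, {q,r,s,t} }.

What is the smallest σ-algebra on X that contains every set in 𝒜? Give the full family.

Seed the family with 𝒜 together with ∅ and X: { {}, {r}, {q,s,t}, {r,s,t}, {q,r,s,t}, X }.
Round 1: +4 →
  {p}  = complement {q,r,s,t}
  {p,q}  = complement {r,s,t}
  {p,r}  = complement {q,s,t}
  {p,q,s,t}  = complement {r}
Round 2. New:
  {p,q,r}  = {p,q} ∪ {r}
  {p,r,s,t}  = {r,s,t} ∪ {p,r}
Round 3: 2 new —
  {q}  = complement {p,r,s,t}
  {s,t}  = complement {p,q,r}
Round 4. New:
  {q,r}  = {r} ∪ {q}
  {p,s,t}  = {s,t} ∪ {p}
Round 5 adds nothing — fixpoint reached.

Therefore σ(𝒜) = { {}, {p}, {q}, {r}, {p,q}, {p,r}, {q,r}, {s,t}, {p,q,r}, {p,s,t}, {q,s,t}, {r,s,t}, {p,q,s,t}, {p,r,s,t}, {q,r,s,t}, X } (|σ(𝒜)| = 16).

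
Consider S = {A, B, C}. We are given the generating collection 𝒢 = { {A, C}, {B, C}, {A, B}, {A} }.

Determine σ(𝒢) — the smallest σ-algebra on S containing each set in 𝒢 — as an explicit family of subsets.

|σ(𝒢)| = 8.  σ(𝒢) = { ∅, {A}, {B}, {C}, {A, B}, {A, C}, {B, C}, S }

Trace:
Start: 𝒢 ∪ {∅, S} = { ∅, {A}, {A, B}, {A, C}, {B, C}, S }.
Pass 1 (2 new):
  {B}  = ᶜ of {A, C}
  {C}  = ᶜ of {A, B}
  — 8 sets.
After Pass 2 the family is unchanged; done.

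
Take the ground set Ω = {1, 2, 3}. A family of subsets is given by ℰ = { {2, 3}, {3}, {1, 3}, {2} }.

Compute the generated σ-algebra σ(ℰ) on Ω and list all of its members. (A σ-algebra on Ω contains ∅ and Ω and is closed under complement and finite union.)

σ(ℰ) (8 sets): { {}, {1}, {2}, {3}, {1, 2}, {1, 3}, {2, 3}, Ω }

Working:
Start: ℰ ∪ {∅, Ω} = { {}, {2}, {3}, {1, 3}, {2, 3}, Ω }.
Round 1 adds 2:
  {1}  = {2, 3}ᶜ
  {1, 2}  = {3}ᶜ
  [8 total]
Round 2: stable.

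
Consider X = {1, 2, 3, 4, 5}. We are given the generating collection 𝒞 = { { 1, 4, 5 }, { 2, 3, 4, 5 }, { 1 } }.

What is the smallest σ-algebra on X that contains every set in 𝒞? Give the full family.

σ(𝒞) = { {}, { 1 }, { 2, 3 }, { 4, 5 }, { 1, 2, 3 }, { 1, 4, 5 }, { 2, 3, 4, 5 }, X }

Derivation:
Take S₀ = 𝒞 ∪ {∅, X} = { {}, { 1 }, { 1, 4, 5 }, { 2, 3, 4, 5 }, X }.
Step 1 adds 1:
  { 2, 3 }  = { 1, 4, 5 }ᶜ
  — 6 sets.
Step 2 (1 new):
  { 1, 2, 3 }  = { 2, 3 } ∪ { 1 }
  — 7 sets.
Step 3: +1 →
  { 4, 5 }  = { 1, 2, 3 }ᶜ
  — 8 sets.
Step 4: closed — nothing new.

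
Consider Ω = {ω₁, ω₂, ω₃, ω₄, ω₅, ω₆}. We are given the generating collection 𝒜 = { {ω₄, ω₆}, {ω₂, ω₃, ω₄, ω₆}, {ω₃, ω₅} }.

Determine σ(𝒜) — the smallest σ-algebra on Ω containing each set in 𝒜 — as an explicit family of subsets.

Seed the family with 𝒜 together with ∅ and Ω: { {}, {ω₃, ω₅}, {ω₄, ω₆}, {ω₂, ω₃, ω₄, ω₆}, Ω }.
Iteration 1. New:
  {ω₁, ω₅}  = ᶜ of {ω₂, ω₃, ω₄, ω₆}
  {ω₁, ω₂, ω₃, ω₅}  = ᶜ of {ω₄, ω₆}
  {ω₁, ω₂, ω₄, ω₆}  = ᶜ of {ω₃, ω₅}
  {ω₃, ω₄, ω₅, ω₆}  = {ω₃, ω₅} ∪ {ω₄, ω₆}
  {ω₂, ω₃, ω₄, ω₅, ω₆}  = {ω₂, ω₃, ω₄, ω₆} ∪ {ω₃, ω₅}
Iteration 2: 7 new —
  {ω₁}  = ᶜ of {ω₂, ω₃, ω₄, ω₅, ω₆}
  {ω₁, ω₂}  = ᶜ of {ω₃, ω₄, ω₅, ω₆}
  {ω₁, ω₃, ω₅}  = {ω₁, ω₅} ∪ {ω₃, ω₅}
  {ω₁, ω₄, ω₅, ω₆}  = {ω₁, ω₅} ∪ {ω₄, ω₆}
  {ω₁, ω₂, ω₃, ω₄, ω₆}  = {ω₁, ω₂, ω₄, ω₆} ∪ {ω₂, ω₃, ω₄, ω₆}
  {ω₁, ω₂, ω₄, ω₅, ω₆}  = {ω₁, ω₂, ω₄, ω₆} ∪ {ω₁, ω₅}
  {ω₁, ω₃, ω₄, ω₅, ω₆}  = {ω₃, ω₄, ω₅, ω₆} ∪ {ω₁, ω₅}
Iteration 3: 7 new —
  {ω₂}  = ᶜ of {ω₁, ω₃, ω₄, ω₅, ω₆}
  {ω₃}  = ᶜ of {ω₁, ω₂, ω₄, ω₅, ω₆}
  {ω₅}  = ᶜ of {ω₁, ω₂, ω₃, ω₄, ω₆}
  {ω₂, ω₃}  = ᶜ of {ω₁, ω₄, ω₅, ω₆}
  {ω₁, ω₂, ω₅}  = {ω₁, ω₂} ∪ {ω₁, ω₅}
  {ω₁, ω₄, ω₆}  = {ω₄, ω₆} ∪ {ω₁}
  {ω₂, ω₄, ω₆}  = ᶜ of {ω₁, ω₃, ω₅}
Iteration 4 (8 new):
  {ω₁, ω₃}  = {ω₃} ∪ {ω₁}
  {ω₂, ω₅}  = {ω₂} ∪ {ω₅}
  {ω₁, ω₂, ω₃}  = {ω₁, ω₂} ∪ {ω₃}
  {ω₂, ω₃, ω₅}  = ᶜ of {ω₁, ω₄, ω₆}
  {ω₃, ω₄, ω₆}  = ᶜ of {ω₁, ω₂, ω₅}
  {ω₄, ω₅, ω₆}  = {ω₅} ∪ {ω₄, ω₆}
  {ω₁, ω₃, ω₄, ω₆}  = {ω₁, ω₄, ω₆} ∪ {ω₃}
  {ω₂, ω₄, ω₅, ω₆}  = {ω₂, ω₄, ω₆} ∪ {ω₅}
Iteration 5: already closed under ᶜ and ∪.

Hence σ(𝒜) has 32 members: { {}, {ω₁}, {ω₂}, {ω₃}, {ω₅}, {ω₁, ω₂}, {ω₁, ω₃}, {ω₁, ω₅}, {ω₂, ω₃}, {ω₂, ω₅}, {ω₃, ω₅}, {ω₄, ω₆}, {ω₁, ω₂, ω₃}, {ω₁, ω₂, ω₅}, {ω₁, ω₃, ω₅}, {ω₁, ω₄, ω₆}, {ω₂, ω₃, ω₅}, {ω₂, ω₄, ω₆}, {ω₃, ω₄, ω₆}, {ω₄, ω₅, ω₆}, {ω₁, ω₂, ω₃, ω₅}, {ω₁, ω₂, ω₄, ω₆}, {ω₁, ω₃, ω₄, ω₆}, {ω₁, ω₄, ω₅, ω₆}, {ω₂, ω₃, ω₄, ω₆}, {ω₂, ω₄, ω₅, ω₆}, {ω₃, ω₄, ω₅, ω₆}, {ω₁, ω₂, ω₃, ω₄, ω₆}, {ω₁, ω₂, ω₄, ω₅, ω₆}, {ω₁, ω₃, ω₄, ω₅, ω₆}, {ω₂, ω₃, ω₄, ω₅, ω₆}, Ω }.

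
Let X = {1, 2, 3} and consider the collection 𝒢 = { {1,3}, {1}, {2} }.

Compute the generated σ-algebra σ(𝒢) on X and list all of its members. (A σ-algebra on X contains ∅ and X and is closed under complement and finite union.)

σ(𝒢) = { {}, {1}, {2}, {3}, {1,2}, {1,3}, {2,3}, X }

Working:
Initial family (5 sets): { {}, {1}, {2}, {1,3}, X }.
Round 1. New:
  {1,2}  = {2} ∪ {1}
  {2,3}  = X∖{1}
  |family| = 7
Round 2 adds 1:
  {3}  = X∖{1,2}
  |family| = 8
Round 3 adds nothing — fixpoint reached.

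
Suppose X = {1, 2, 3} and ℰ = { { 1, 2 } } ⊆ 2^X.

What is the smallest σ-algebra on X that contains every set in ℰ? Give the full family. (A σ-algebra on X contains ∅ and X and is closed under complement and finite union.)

Initial family (3 sets): { {  }, { 1, 2 }, X }.
Step 1 (1 new):
  { 3 }  = X∖{ 1, 2 }
Step 2: stable.

Therefore σ(ℰ) = { {  }, { 3 }, { 1, 2 }, X } (|σ(ℰ)| = 4).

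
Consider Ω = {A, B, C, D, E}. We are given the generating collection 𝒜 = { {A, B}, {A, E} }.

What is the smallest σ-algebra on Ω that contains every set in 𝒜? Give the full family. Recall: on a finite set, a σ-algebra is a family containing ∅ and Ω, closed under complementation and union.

Initial family (4 sets): { {}, {A, B}, {A, E}, Ω }.
Round 1 adds 3:
  {A, B, E}  = {A, B} ∪ {A, E}
  {B, C, D}  = {A, E}ᶜ
  {C, D, E}  = {A, B}ᶜ
  |family| = 7
Round 2: +4 →
  {C, D}  = {A, B, E}ᶜ
  {A, B, C, D}  = {B, C, D} ∪ {A, B}
  {A, C, D, E}  = {C, D, E} ∪ {A, E}
  {B, C, D, E}  = {C, D, E} ∪ {B, C, D}
  |family| = 11
Round 3. New:
  {A}  = {B, C, D, E}ᶜ
  {B}  = {A, C, D, E}ᶜ
  {E}  = {A, B, C, D}ᶜ
  |family| = 14
Round 4 (2 new):
  {B, E}  = {B} ∪ {E}
  {A, C, D}  = {C, D} ∪ {A}
  |family| = 16
Round 5: already closed under ᶜ and ∪.

Therefore σ(𝒜) = { {}, {A}, {B}, {E}, {A, B}, {A, E}, {B, E}, {C, D}, {A, B, E}, {A, C, D}, {B, C, D}, {C, D, E}, {A, B, C, D}, {A, C, D, E}, {B, C, D, E}, Ω } (|σ(𝒜)| = 16).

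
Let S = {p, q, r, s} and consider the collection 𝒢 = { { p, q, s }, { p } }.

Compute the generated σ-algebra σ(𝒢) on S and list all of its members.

Answer: σ(𝒢) = { {}, { p }, { r }, { p, r }, { q, s }, { p, q, s }, { q, r, s }, S }

Derivation:
Start: 𝒢 ∪ {∅, S} = { {}, { p }, { p, q, s }, S }.
Step 1: +2 →
  { r }  = { p, q, s }ᶜ
  { q, r, s }  = { p }ᶜ
  [6 total]
Step 2 (1 new):
  { p, r }  = { r } ∪ { p }
  [7 total]
Step 3. New:
  { q, s }  = { p, r }ᶜ
  [8 total]
Step 4: stable.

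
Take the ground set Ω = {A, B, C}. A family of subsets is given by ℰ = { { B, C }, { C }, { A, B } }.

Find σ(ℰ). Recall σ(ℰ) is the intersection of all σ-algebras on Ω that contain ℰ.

Start: ℰ ∪ {∅, Ω} = { ∅, { C }, { A, B }, { B, C }, Ω }.
Iteration 1: +1 →
  { A }  = Ω∖{ B, C }
  — 6 sets.
Iteration 2: +1 →
  { A, C }  = { C } ∪ { A }
  — 7 sets.
Iteration 3: +1 →
  { B }  = Ω∖{ A, C }
  — 8 sets.
Iteration 4: closed — nothing new.

Hence σ(ℰ) has 8 members: { ∅, { A }, { B }, { C }, { A, B }, { A, C }, { B, C }, Ω }.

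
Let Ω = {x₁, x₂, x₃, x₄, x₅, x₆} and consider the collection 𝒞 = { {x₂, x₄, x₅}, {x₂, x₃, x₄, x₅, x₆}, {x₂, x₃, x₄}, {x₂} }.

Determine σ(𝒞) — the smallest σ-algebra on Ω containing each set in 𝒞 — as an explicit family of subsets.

Take S₀ = 𝒞 ∪ {∅, Ω} = { {}, {x₂}, {x₂, x₃, x₄}, {x₂, x₄, x₅}, {x₂, x₃, x₄, x₅, x₆}, Ω }.
Round 1: +5 →
  {x₁}  = {x₂, x₃, x₄, x₅, x₆}ᶜ
  {x₁, x₃, x₆}  = {x₂, x₄, x₅}ᶜ
  {x₁, x₅, x₆}  = {x₂, x₃, x₄}ᶜ
  {x₂, x₃, x₄, x₅}  = {x₂, x₃, x₄} ∪ {x₂, x₄, x₅}
  {x₁, x₃, x₄, x₅, x₆}  = {x₂}ᶜ
  — 11 sets.
Round 2 (10 new):
  {x₁, x₂}  = {x₂} ∪ {x₁}
  {x₁, x₆}  = {x₂, x₃, x₄, x₅}ᶜ
  {x₁, x₂, x₃, x₄}  = {x₂, x₃, x₄} ∪ {x₁}
  {x₁, x₂, x₃, x₆}  = {x₁, x₃, x₆} ∪ {x₂}
  {x₁, x₂, x₄, x₅}  = {x₂, x₄, x₅} ∪ {x₁}
  {x₁, x₂, x₅, x₆}  = {x₂} ∪ {x₁, x₅, x₆}
  {x₁, x₃, x₅, x₆}  = {x₁, x₃, x₆} ∪ {x₁, x₅, x₆}
  {x₁, x₂, x₃, x₄, x₅}  = {x₂, x₃, x₄, x₅} ∪ {x₁}
  {x₁, x₂, x₃, x₄, x₆}  = {x₂, x₃, x₄} ∪ {x₁, x₃, x₆}
  {x₁, x₂, x₄, x₅, x₆}  = {x₁, x₅, x₆} ∪ {x₂, x₄, x₅}
  — 21 sets.
Round 3: +11 →
  {x₃}  = {x₁, x₂, x₄, x₅, x₆}ᶜ
  {x₅}  = {x₁, x₂, x₃, x₄, x₆}ᶜ
  {x₆}  = {x₁, x₂, x₃, x₄, x₅}ᶜ
  {x₂, x₄}  = {x₁, x₃, x₅, x₆}ᶜ
  {x₃, x₄}  = {x₁, x₂, x₅, x₆}ᶜ
  {x₃, x₆}  = {x₁, x₂, x₄, x₅}ᶜ
  {x₄, x₅}  = {x₁, x₂, x₃, x₆}ᶜ
  {x₅, x₆}  = {x₁, x₂, x₃, x₄}ᶜ
  {x₁, x₂, x₆}  = {x₁, x₆} ∪ {x₂}
  {x₃, x₄, x₅, x₆}  = {x₁, x₂}ᶜ
  {x₁, x₂, x₃, x₅, x₆}  = {x₁, x₃, x₆} ∪ {x₁, x₂, x₅, x₆}
  — 32 sets.
Round 4: +24 →
  {x₄}  = {x₁, x₂, x₃, x₅, x₆}ᶜ
  {x₁, x₃}  = {x₃} ∪ {x₁}
  {x₁, x₅}  = {x₅} ∪ {x₁}
  {x₂, x₃}  = {x₂} ∪ {x₃}
  {x₂, x₅}  = {x₂} ∪ {x₅}
  {x₂, x₆}  = {x₂} ∪ {x₆}
  {x₃, x₅}  = {x₅} ∪ {x₃}
  {x₁, x₂, x₃}  = {x₁, x₂} ∪ {x₃}
  {x₁, x₂, x₄}  = {x₁, x₂} ∪ {x₂, x₄}
  {x₁, x₂, x₅}  = {x₁, x₂} ∪ {x₅}
  {x₁, x₃, x₄}  = {x₃, x₄} ∪ {x₁}
  {x₁, x₄, x₅}  = {x₄, x₅} ∪ {x₁}
  {x₂, x₃, x₆}  = {x₂} ∪ {x₃, x₆}
  {x₂, x₄, x₆}  = {x₆} ∪ {x₂, x₄}
  {x₂, x₅, x₆}  = {x₅, x₆} ∪ {x₂}
  {x₃, x₄, x₅}  = {x₁, x₂, x₆}ᶜ
  {x₃, x₄, x₆}  = {x₃, x₄} ∪ {x₆}
  {x₃, x₅, x₆}  = {x₅, x₆} ∪ {x₃}
  {x₄, x₅, x₆}  = {x₅, x₆} ∪ {x₄, x₅}
  {x₁, x₂, x₄, x₆}  = {x₁, x₆} ∪ {x₂, x₄}
  {x₁, x₃, x₄, x₆}  = {x₃, x₄} ∪ {x₁, x₃, x₆}
  {x₁, x₄, x₅, x₆}  = {x₁, x₆} ∪ {x₄, x₅}
  {x₂, x₃, x₄, x₆}  = {x₆} ∪ {x₂, x₃, x₄}
  {x₂, x₄, x₅, x₆}  = {x₅, x₆} ∪ {x₂, x₄}
  — 56 sets.
Round 5: +8 →
  {x₁, x₄}  = {x₄} ∪ {x₁}
  {x₄, x₆}  = {x₆} ∪ {x₄}
  {x₁, x₃, x₅}  = {x₂, x₄, x₆}ᶜ
  {x₁, x₄, x₆}  = {x₁, x₆} ∪ {x₄}
  {x₂, x₃, x₅}  = {x₂, x₅} ∪ {x₃, x₅}
  {x₁, x₂, x₃, x₅}  = {x₂, x₅} ∪ {x₁, x₃}
  {x₁, x₃, x₄, x₅}  = {x₂, x₆}ᶜ
  {x₂, x₃, x₅, x₆}  = {x₂, x₅} ∪ {x₂, x₃, x₆}
  — 64 sets.
Round 6: no new sets; the family is a σ-algebra.

Therefore σ(𝒞) = { {}, {x₁}, {x₂}, {x₃}, {x₄}, {x₅}, {x₆}, {x₁, x₂}, {x₁, x₃}, {x₁, x₄}, {x₁, x₅}, {x₁, x₆}, {x₂, x₃}, {x₂, x₄}, {x₂, x₅}, {x₂, x₆}, {x₃, x₄}, {x₃, x₅}, {x₃, x₆}, {x₄, x₅}, {x₄, x₆}, {x₅, x₆}, {x₁, x₂, x₃}, {x₁, x₂, x₄}, {x₁, x₂, x₅}, {x₁, x₂, x₆}, {x₁, x₃, x₄}, {x₁, x₃, x₅}, {x₁, x₃, x₆}, {x₁, x₄, x₅}, {x₁, x₄, x₆}, {x₁, x₅, x₆}, {x₂, x₃, x₄}, {x₂, x₃, x₅}, {x₂, x₃, x₆}, {x₂, x₄, x₅}, {x₂, x₄, x₆}, {x₂, x₅, x₆}, {x₃, x₄, x₅}, {x₃, x₄, x₆}, {x₃, x₅, x₆}, {x₄, x₅, x₆}, {x₁, x₂, x₃, x₄}, {x₁, x₂, x₃, x₅}, {x₁, x₂, x₃, x₆}, {x₁, x₂, x₄, x₅}, {x₁, x₂, x₄, x₆}, {x₁, x₂, x₅, x₆}, {x₁, x₃, x₄, x₅}, {x₁, x₃, x₄, x₆}, {x₁, x₃, x₅, x₆}, {x₁, x₄, x₅, x₆}, {x₂, x₃, x₄, x₅}, {x₂, x₃, x₄, x₆}, {x₂, x₃, x₅, x₆}, {x₂, x₄, x₅, x₆}, {x₃, x₄, x₅, x₆}, {x₁, x₂, x₃, x₄, x₅}, {x₁, x₂, x₃, x₄, x₆}, {x₁, x₂, x₃, x₅, x₆}, {x₁, x₂, x₄, x₅, x₆}, {x₁, x₃, x₄, x₅, x₆}, {x₂, x₃, x₄, x₅, x₆}, Ω } (|σ(𝒞)| = 64).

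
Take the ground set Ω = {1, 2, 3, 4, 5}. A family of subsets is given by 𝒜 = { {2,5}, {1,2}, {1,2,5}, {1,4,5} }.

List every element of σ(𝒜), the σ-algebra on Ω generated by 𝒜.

σ(𝒜) = { ∅, {1}, {2}, {3}, {4}, {5}, {1,2}, {1,3}, {1,4}, {1,5}, {2,3}, {2,4}, {2,5}, {3,4}, {3,5}, {4,5}, {1,2,3}, {1,2,4}, {1,2,5}, {1,3,4}, {1,3,5}, {1,4,5}, {2,3,4}, {2,3,5}, {2,4,5}, {3,4,5}, {1,2,3,4}, {1,2,3,5}, {1,2,4,5}, {1,3,4,5}, {2,3,4,5}, Ω }

Derivation:
Seed the family with 𝒜 together with ∅ and Ω: { ∅, {1,2}, {2,5}, {1,2,5}, {1,4,5}, Ω }.
Pass 1: 5 new —
  {2,3}  = complement {1,4,5}
  {3,4}  = complement {1,2,5}
  {1,3,4}  = complement {2,5}
  {3,4,5}  = complement {1,2}
  {1,2,4,5}  = {1,4,5} ∪ {2,5}
  [11 total]
Pass 2: +8 →
  {3}  = complement {1,2,4,5}
  {1,2,3}  = {1,2} ∪ {2,3}
  {2,3,4}  = {3,4} ∪ {2,3}
  {2,3,5}  = {2,5} ∪ {2,3}
  {1,2,3,4}  = {3,4} ∪ {1,2}
  {1,2,3,5}  = {1,2,5} ∪ {2,3}
  {1,3,4,5}  = {1,4,5} ∪ {3,4,5}
  {2,3,4,5}  = {2,5} ∪ {3,4,5}
  [19 total]
Pass 3: +7 →
  {1}  = complement {2,3,4,5}
  {2}  = complement {1,3,4,5}
  {4}  = complement {1,2,3,5}
  {5}  = complement {1,2,3,4}
  {1,4}  = complement {2,3,5}
  {1,5}  = complement {2,3,4}
  {4,5}  = complement {1,2,3}
  [26 total]
Pass 4. New:
  {1,3}  = {3} ∪ {1}
  {2,4}  = {2} ∪ {4}
  {3,5}  = {5} ∪ {3}
  {1,2,4}  = {1,2} ∪ {1,4}
  {1,3,5}  = {3} ∪ {1,5}
  {2,4,5}  = {2,5} ∪ {4,5}
  [32 total]
Pass 5 adds nothing — fixpoint reached.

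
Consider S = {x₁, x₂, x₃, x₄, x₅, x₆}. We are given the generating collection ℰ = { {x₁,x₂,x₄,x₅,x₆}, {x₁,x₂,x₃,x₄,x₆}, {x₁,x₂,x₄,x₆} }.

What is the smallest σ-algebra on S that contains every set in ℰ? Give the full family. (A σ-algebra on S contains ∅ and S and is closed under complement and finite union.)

|σ(ℰ)| = 8.  σ(ℰ) = { {}, {x₃}, {x₅}, {x₃,x₅}, {x₁,x₂,x₄,x₆}, {x₁,x₂,x₃,x₄,x₆}, {x₁,x₂,x₄,x₅,x₆}, S }

Trace:
Initial family (5 sets): { {}, {x₁,x₂,x₄,x₆}, {x₁,x₂,x₃,x₄,x₆}, {x₁,x₂,x₄,x₅,x₆}, S }.
Step 1: 3 new —
  {x₃}  = {x₁,x₂,x₄,x₅,x₆}ᶜ
  {x₅}  = {x₁,x₂,x₃,x₄,x₆}ᶜ
  {x₃,x₅}  = {x₁,x₂,x₄,x₆}ᶜ
  (now 8)
Step 2: already closed under ᶜ and ∪.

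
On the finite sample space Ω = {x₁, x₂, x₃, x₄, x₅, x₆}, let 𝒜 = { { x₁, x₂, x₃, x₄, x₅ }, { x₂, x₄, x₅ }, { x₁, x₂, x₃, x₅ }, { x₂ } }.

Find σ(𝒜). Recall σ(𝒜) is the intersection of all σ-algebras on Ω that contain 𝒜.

|σ(𝒜)| = 32.  σ(𝒜) = { {}, { x₂ }, { x₄ }, { x₅ }, { x₆ }, { x₁, x₃ }, { x₂, x₄ }, { x₂, x₅ }, { x₂, x₆ }, { x₄, x₅ }, { x₄, x₆ }, { x₅, x₆ }, { x₁, x₂, x₃ }, { x₁, x₃, x₄ }, { x₁, x₃, x₅ }, { x₁, x₃, x₆ }, { x₂, x₄, x₅ }, { x₂, x₄, x₆ }, { x₂, x₅, x₆ }, { x₄, x₅, x₆ }, { x₁, x₂, x₃, x₄ }, { x₁, x₂, x₃, x₅ }, { x₁, x₂, x₃, x₆ }, { x₁, x₃, x₄, x₅ }, { x₁, x₃, x₄, x₆ }, { x₁, x₃, x₅, x₆ }, { x₂, x₄, x₅, x₆ }, { x₁, x₂, x₃, x₄, x₅ }, { x₁, x₂, x₃, x₄, x₆ }, { x₁, x₂, x₃, x₅, x₆ }, { x₁, x₃, x₄, x₅, x₆ }, Ω }

Trace:
Initial family (6 sets): { {}, { x₂ }, { x₂, x₄, x₅ }, { x₁, x₂, x₃, x₅ }, { x₁, x₂, x₃, x₄, x₅ }, Ω }.
Round 1. New:
  { x₆ }  = complement { x₁, x₂, x₃, x₄, x₅ }
  { x₄, x₆ }  = complement { x₁, x₂, x₃, x₅ }
  { x₁, x₃, x₆ }  = complement { x₂, x₄, x₅ }
  { x₁, x₃, x₄, x₅, x₆ }  = complement { x₂ }
  [10 total]
Round 2. New:
  { x₂, x₆ }  = { x₂ } ∪ { x₆ }
  { x₂, x₄, x₆ }  = { x₂ } ∪ { x₄, x₆ }
  { x₁, x₂, x₃, x₆ }  = { x₁, x₃, x₆ } ∪ { x₂ }
  { x₁, x₃, x₄, x₆ }  = { x₁, x₃, x₆ } ∪ { x₄, x₆ }
  { x₂, x₄, x₅, x₆ }  = { x₆ } ∪ { x₂, x₄, x₅ }
  { x₁, x₂, x₃, x₅, x₆ }  = { x₁, x₃, x₆ } ∪ { x₁, x₂, x₃, x₅ }
  [16 total]
Round 3 adds 7:
  { x₄ }  = complement { x₁, x₂, x₃, x₅, x₆ }
  { x₁, x₃ }  = complement { x₂, x₄, x₅, x₆ }
  { x₂, x₅ }  = complement { x₁, x₃, x₄, x₆ }
  { x₄, x₅ }  = complement { x₁, x₂, x₃, x₆ }
  { x₁, x₃, x₅ }  = complement { x₂, x₄, x₆ }
  { x₁, x₃, x₄, x₅ }  = complement { x₂, x₆ }
  { x₁, x₂, x₃, x₄, x₆ }  = { x₂, x₄, x₆ } ∪ { x₁, x₃, x₆ }
  [23 total]
Round 4: 7 new —
  { x₅ }  = complement { x₁, x₂, x₃, x₄, x₆ }
  { x₂, x₄ }  = { x₂ } ∪ { x₄ }
  { x₁, x₂, x₃ }  = { x₂ } ∪ { x₁, x₃ }
  { x₁, x₃, x₄ }  = { x₁, x₃ } ∪ { x₄ }
  { x₂, x₅, x₆ }  = { x₂, x₅ } ∪ { x₂, x₆ }
  { x₄, x₅, x₆ }  = { x₆ } ∪ { x₄, x₅ }
  { x₁, x₃, x₅, x₆ }  = { x₁, x₃, x₆ } ∪ { x₁, x₃, x₅ }
  [30 total]
Round 5: +2 →
  { x₅, x₆ }  = { x₆ } ∪ { x₅ }
  { x₁, x₂, x₃, x₄ }  = { x₁, x₂, x₃ } ∪ { x₁, x₃, x₄ }
  [32 total]
Round 6: already closed under ᶜ and ∪.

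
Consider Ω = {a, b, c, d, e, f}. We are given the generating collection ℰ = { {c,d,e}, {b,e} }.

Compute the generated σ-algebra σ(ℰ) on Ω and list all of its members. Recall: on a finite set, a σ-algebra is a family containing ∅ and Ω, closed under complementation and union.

Begin from { ∅, {b,e}, {c,d,e}, Ω } (that is, ℰ plus ∅ and Ω).
Pass 1. New:
  {a,b,f}  = {c,d,e}ᶜ
  {a,c,d,f}  = {b,e}ᶜ
  {b,c,d,e}  = {b,e} ∪ {c,d,e}
  [7 total]
Pass 2: 4 new —
  {a,f}  = {b,c,d,e}ᶜ
  {a,b,e,f}  = {b,e} ∪ {a,b,f}
  {a,b,c,d,f}  = {a,c,d,f} ∪ {a,b,f}
  {a,c,d,e,f}  = {c,d,e} ∪ {a,c,d,f}
  [11 total]
Pass 3. New:
  {b}  = {a,c,d,e,f}ᶜ
  {e}  = {a,b,c,d,f}ᶜ
  {c,d}  = {a,b,e,f}ᶜ
  [14 total]
Pass 4. New:
  {a,e,f}  = {a,f} ∪ {e}
  {b,c,d}  = {c,d} ∪ {b}
  [16 total]
Pass 5: no new sets; the family is a σ-algebra.

Hence σ(ℰ) has 16 members: { ∅, {b}, {e}, {a,f}, {b,e}, {c,d}, {a,b,f}, {a,e,f}, {b,c,d}, {c,d,e}, {a,b,e,f}, {a,c,d,f}, {b,c,d,e}, {a,b,c,d,f}, {a,c,d,e,f}, Ω }.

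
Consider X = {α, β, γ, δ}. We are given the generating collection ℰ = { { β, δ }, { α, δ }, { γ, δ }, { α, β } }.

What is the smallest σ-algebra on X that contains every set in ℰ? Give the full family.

Start: ℰ ∪ {∅, X} = { {  }, { α, β }, { α, δ }, { β, δ }, { γ, δ }, X }.
Pass 1: 5 new —
  { α, γ }  = X∖{ β, δ }
  { β, γ }  = X∖{ α, δ }
  { α, β, δ }  = { α, δ } ∪ { α, β }
  { α, γ, δ }  = { γ, δ } ∪ { α, δ }
  { β, γ, δ }  = { γ, δ } ∪ { β, δ }
  (now 11)
Pass 2 (4 new):
  { α }  = X∖{ β, γ, δ }
  { β }  = X∖{ α, γ, δ }
  { γ }  = X∖{ α, β, δ }
  { α, β, γ }  = { α, β } ∪ { β, γ }
  (now 15)
Pass 3 (1 new):
  { δ }  = X∖{ α, β, γ }
  (now 16)
After Pass 4 the family is unchanged; done.

Hence σ(ℰ) has 16 members: { {  }, { α }, { β }, { γ }, { δ }, { α, β }, { α, γ }, { α, δ }, { β, γ }, { β, δ }, { γ, δ }, { α, β, γ }, { α, β, δ }, { α, γ, δ }, { β, γ, δ }, X }.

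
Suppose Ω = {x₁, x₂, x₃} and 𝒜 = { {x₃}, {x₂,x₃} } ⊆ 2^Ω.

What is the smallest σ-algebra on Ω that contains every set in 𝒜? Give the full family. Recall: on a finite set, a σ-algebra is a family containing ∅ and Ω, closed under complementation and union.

|σ(𝒜)| = 8.  σ(𝒜) = { ∅, {x₁}, {x₂}, {x₃}, {x₁,x₂}, {x₁,x₃}, {x₂,x₃}, Ω }

Trace:
Take S₀ = 𝒜 ∪ {∅, Ω} = { ∅, {x₃}, {x₂,x₃}, Ω }.
Pass 1: +2 →
  {x₁}  = ᶜ of {x₂,x₃}
  {x₁,x₂}  = ᶜ of {x₃}
  [6 total]
Pass 2 (1 new):
  {x₁,x₃}  = {x₃} ∪ {x₁}
  [7 total]
Pass 3: +1 →
  {x₂}  = ᶜ of {x₁,x₃}
  [8 total]
Pass 4: closed — nothing new.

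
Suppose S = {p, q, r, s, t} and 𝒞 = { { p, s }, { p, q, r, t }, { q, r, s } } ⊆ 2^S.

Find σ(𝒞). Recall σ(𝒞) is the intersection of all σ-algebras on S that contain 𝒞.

Initial family (5 sets): { {}, { p, s }, { q, r, s }, { p, q, r, t }, S }.
Iteration 1 (4 new):
  { s }  = { p, q, r, t }ᶜ
  { p, t }  = { q, r, s }ᶜ
  { q, r, t }  = { p, s }ᶜ
  { p, q, r, s }  = { q, r, s } ∪ { p, s }
  |family| = 9
Iteration 2: +3 →
  { t }  = { p, q, r, s }ᶜ
  { p, s, t }  = { p, s } ∪ { p, t }
  { q, r, s, t }  = { q, r, s } ∪ { q, r, t }
  |family| = 12
Iteration 3. New:
  { p }  = { q, r, s, t }ᶜ
  { q, r }  = { p, s, t }ᶜ
  { s, t }  = { s } ∪ { t }
  |family| = 15
Iteration 4: +1 →
  { p, q, r }  = { s, t }ᶜ
  |family| = 16
Iteration 5: no new sets; the family is a σ-algebra.

Hence σ(𝒞) has 16 members: { {}, { p }, { s }, { t }, { p, s }, { p, t }, { q, r }, { s, t }, { p, q, r }, { p, s, t }, { q, r, s }, { q, r, t }, { p, q, r, s }, { p, q, r, t }, { q, r, s, t }, S }.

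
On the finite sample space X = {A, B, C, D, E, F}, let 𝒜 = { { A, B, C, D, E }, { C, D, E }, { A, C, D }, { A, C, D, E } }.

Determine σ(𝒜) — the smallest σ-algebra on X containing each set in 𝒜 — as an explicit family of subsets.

Take S₀ = 𝒜 ∪ {∅, X} = { ∅, { A, C, D }, { C, D, E }, { A, C, D, E }, { A, B, C, D, E }, X }.
Step 1. New:
  { F }  = ᶜ of { A, B, C, D, E }
  { B, F }  = ᶜ of { A, C, D, E }
  { A, B, F }  = ᶜ of { C, D, E }
  { B, E, F }  = ᶜ of { A, C, D }
  — 10 sets.
Step 2: 6 new —
  { A, B, E, F }  = { B, E, F } ∪ { A, B, F }
  { A, C, D, F }  = { F } ∪ { A, C, D }
  { C, D, E, F }  = { C, D, E } ∪ { F }
  { A, B, C, D, F }  = { B, F } ∪ { A, C, D }
  { A, C, D, E, F }  = { F } ∪ { A, C, D, E }
  { B, C, D, E, F }  = { C, D, E } ∪ { B, F }
  — 16 sets.
Step 3 adds 6:
  { A }  = ᶜ of { B, C, D, E, F }
  { B }  = ᶜ of { A, C, D, E, F }
  { E }  = ᶜ of { A, B, C, D, F }
  { A, B }  = ᶜ of { C, D, E, F }
  { B, E }  = ᶜ of { A, C, D, F }
  { C, D }  = ᶜ of { A, B, E, F }
  — 22 sets.
Step 4. New:
  { A, E }  = { E } ∪ { A }
  { A, F }  = { F } ∪ { A }
  { E, F }  = { F } ∪ { E }
  { A, B, E }  = { B, E } ∪ { A, B }
  { B, C, D }  = { C, D } ∪ { B }
  { C, D, F }  = { C, D } ∪ { F }
  { A, B, C, D }  = { C, D } ∪ { A, B }
  { B, C, D, E }  = { B, E } ∪ { C, D, E }
  { B, C, D, F }  = { C, D } ∪ { B, F }
  — 31 sets.
Step 5. New:
  { A, E, F }  = ᶜ of { B, C, D }
  — 32 sets.
Step 6: already closed under ᶜ and ∪.

|σ(𝒜)| = 32.  σ(𝒜) = { ∅, { A }, { B }, { E }, { F }, { A, B }, { A, E }, { A, F }, { B, E }, { B, F }, { C, D }, { E, F }, { A, B, E }, { A, B, F }, { A, C, D }, { A, E, F }, { B, C, D }, { B, E, F }, { C, D, E }, { C, D, F }, { A, B, C, D }, { A, B, E, F }, { A, C, D, E }, { A, C, D, F }, { B, C, D, E }, { B, C, D, F }, { C, D, E, F }, { A, B, C, D, E }, { A, B, C, D, F }, { A, C, D, E, F }, { B, C, D, E, F }, X }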